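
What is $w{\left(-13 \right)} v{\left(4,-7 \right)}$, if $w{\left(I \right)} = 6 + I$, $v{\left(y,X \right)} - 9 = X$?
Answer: $-14$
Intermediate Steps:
$v{\left(y,X \right)} = 9 + X$
$w{\left(-13 \right)} v{\left(4,-7 \right)} = \left(6 - 13\right) \left(9 - 7\right) = \left(-7\right) 2 = -14$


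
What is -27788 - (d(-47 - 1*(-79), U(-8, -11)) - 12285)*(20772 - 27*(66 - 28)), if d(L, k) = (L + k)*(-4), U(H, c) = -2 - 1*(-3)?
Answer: 245158294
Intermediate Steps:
U(H, c) = 1 (U(H, c) = -2 + 3 = 1)
d(L, k) = -4*L - 4*k
-27788 - (d(-47 - 1*(-79), U(-8, -11)) - 12285)*(20772 - 27*(66 - 28)) = -27788 - ((-4*(-47 - 1*(-79)) - 4*1) - 12285)*(20772 - 27*(66 - 28)) = -27788 - ((-4*(-47 + 79) - 4) - 12285)*(20772 - 27*38) = -27788 - ((-4*32 - 4) - 12285)*(20772 - 1026) = -27788 - ((-128 - 4) - 12285)*19746 = -27788 - (-132 - 12285)*19746 = -27788 - (-12417)*19746 = -27788 - 1*(-245186082) = -27788 + 245186082 = 245158294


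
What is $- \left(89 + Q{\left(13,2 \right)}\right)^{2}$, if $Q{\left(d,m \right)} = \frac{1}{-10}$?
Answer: $- \frac{790321}{100} \approx -7903.2$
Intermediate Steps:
$Q{\left(d,m \right)} = - \frac{1}{10}$
$- \left(89 + Q{\left(13,2 \right)}\right)^{2} = - \left(89 - \frac{1}{10}\right)^{2} = - \left(\frac{889}{10}\right)^{2} = \left(-1\right) \frac{790321}{100} = - \frac{790321}{100}$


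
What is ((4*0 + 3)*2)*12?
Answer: 72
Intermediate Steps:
((4*0 + 3)*2)*12 = ((0 + 3)*2)*12 = (3*2)*12 = 6*12 = 72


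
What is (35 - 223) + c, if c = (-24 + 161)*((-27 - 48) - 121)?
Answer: -27040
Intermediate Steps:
c = -26852 (c = 137*(-75 - 121) = 137*(-196) = -26852)
(35 - 223) + c = (35 - 223) - 26852 = -188 - 26852 = -27040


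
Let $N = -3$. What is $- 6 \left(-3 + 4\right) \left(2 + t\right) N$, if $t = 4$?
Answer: $108$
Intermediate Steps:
$- 6 \left(-3 + 4\right) \left(2 + t\right) N = - 6 \left(-3 + 4\right) \left(2 + 4\right) \left(-3\right) = - 6 \cdot 1 \cdot 6 \left(-3\right) = \left(-6\right) 6 \left(-3\right) = \left(-36\right) \left(-3\right) = 108$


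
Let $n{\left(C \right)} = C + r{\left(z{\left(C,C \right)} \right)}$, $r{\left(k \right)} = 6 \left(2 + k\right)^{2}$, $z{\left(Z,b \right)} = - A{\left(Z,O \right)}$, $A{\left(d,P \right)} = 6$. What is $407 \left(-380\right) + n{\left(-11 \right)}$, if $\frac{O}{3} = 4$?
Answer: $-154575$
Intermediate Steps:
$O = 12$ ($O = 3 \cdot 4 = 12$)
$z{\left(Z,b \right)} = -6$ ($z{\left(Z,b \right)} = \left(-1\right) 6 = -6$)
$n{\left(C \right)} = 96 + C$ ($n{\left(C \right)} = C + 6 \left(2 - 6\right)^{2} = C + 6 \left(-4\right)^{2} = C + 6 \cdot 16 = C + 96 = 96 + C$)
$407 \left(-380\right) + n{\left(-11 \right)} = 407 \left(-380\right) + \left(96 - 11\right) = -154660 + 85 = -154575$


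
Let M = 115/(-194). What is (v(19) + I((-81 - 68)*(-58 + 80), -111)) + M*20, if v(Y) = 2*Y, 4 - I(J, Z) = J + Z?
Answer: 331657/97 ≈ 3419.1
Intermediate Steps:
M = -115/194 (M = 115*(-1/194) = -115/194 ≈ -0.59278)
I(J, Z) = 4 - J - Z (I(J, Z) = 4 - (J + Z) = 4 + (-J - Z) = 4 - J - Z)
(v(19) + I((-81 - 68)*(-58 + 80), -111)) + M*20 = (2*19 + (4 - (-81 - 68)*(-58 + 80) - 1*(-111))) - 115/194*20 = (38 + (4 - (-149)*22 + 111)) - 1150/97 = (38 + (4 - 1*(-3278) + 111)) - 1150/97 = (38 + (4 + 3278 + 111)) - 1150/97 = (38 + 3393) - 1150/97 = 3431 - 1150/97 = 331657/97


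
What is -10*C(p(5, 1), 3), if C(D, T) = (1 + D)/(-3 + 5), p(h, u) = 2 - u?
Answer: -10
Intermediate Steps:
C(D, T) = ½ + D/2 (C(D, T) = (1 + D)/2 = (1 + D)*(½) = ½ + D/2)
-10*C(p(5, 1), 3) = -10*(½ + (2 - 1*1)/2) = -10*(½ + (2 - 1)/2) = -10*(½ + (½)*1) = -10*(½ + ½) = -10*1 = -10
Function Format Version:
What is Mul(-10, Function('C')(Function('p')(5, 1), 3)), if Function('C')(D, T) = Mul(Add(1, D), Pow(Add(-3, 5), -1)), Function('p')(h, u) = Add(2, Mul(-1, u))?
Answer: -10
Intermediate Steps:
Function('C')(D, T) = Add(Rational(1, 2), Mul(Rational(1, 2), D)) (Function('C')(D, T) = Mul(Add(1, D), Pow(2, -1)) = Mul(Add(1, D), Rational(1, 2)) = Add(Rational(1, 2), Mul(Rational(1, 2), D)))
Mul(-10, Function('C')(Function('p')(5, 1), 3)) = Mul(-10, Add(Rational(1, 2), Mul(Rational(1, 2), Add(2, Mul(-1, 1))))) = Mul(-10, Add(Rational(1, 2), Mul(Rational(1, 2), Add(2, -1)))) = Mul(-10, Add(Rational(1, 2), Mul(Rational(1, 2), 1))) = Mul(-10, Add(Rational(1, 2), Rational(1, 2))) = Mul(-10, 1) = -10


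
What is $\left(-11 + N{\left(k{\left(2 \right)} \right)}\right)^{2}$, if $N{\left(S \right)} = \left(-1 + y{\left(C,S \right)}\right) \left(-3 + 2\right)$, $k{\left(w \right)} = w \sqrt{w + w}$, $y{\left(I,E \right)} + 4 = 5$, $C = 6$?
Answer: $121$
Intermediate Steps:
$y{\left(I,E \right)} = 1$ ($y{\left(I,E \right)} = -4 + 5 = 1$)
$k{\left(w \right)} = \sqrt{2} w^{\frac{3}{2}}$ ($k{\left(w \right)} = w \sqrt{2 w} = w \sqrt{2} \sqrt{w} = \sqrt{2} w^{\frac{3}{2}}$)
$N{\left(S \right)} = 0$ ($N{\left(S \right)} = \left(-1 + 1\right) \left(-3 + 2\right) = 0 \left(-1\right) = 0$)
$\left(-11 + N{\left(k{\left(2 \right)} \right)}\right)^{2} = \left(-11 + 0\right)^{2} = \left(-11\right)^{2} = 121$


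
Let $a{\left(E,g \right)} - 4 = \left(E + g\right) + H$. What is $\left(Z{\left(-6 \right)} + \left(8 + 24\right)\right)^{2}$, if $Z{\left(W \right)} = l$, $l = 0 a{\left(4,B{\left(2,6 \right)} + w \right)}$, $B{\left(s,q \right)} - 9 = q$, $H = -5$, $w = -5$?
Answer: $1024$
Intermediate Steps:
$B{\left(s,q \right)} = 9 + q$
$a{\left(E,g \right)} = -1 + E + g$ ($a{\left(E,g \right)} = 4 - \left(5 - E - g\right) = 4 + \left(-5 + E + g\right) = -1 + E + g$)
$l = 0$ ($l = 0 \left(-1 + 4 + \left(\left(9 + 6\right) - 5\right)\right) = 0 \left(-1 + 4 + \left(15 - 5\right)\right) = 0 \left(-1 + 4 + 10\right) = 0 \cdot 13 = 0$)
$Z{\left(W \right)} = 0$
$\left(Z{\left(-6 \right)} + \left(8 + 24\right)\right)^{2} = \left(0 + \left(8 + 24\right)\right)^{2} = \left(0 + 32\right)^{2} = 32^{2} = 1024$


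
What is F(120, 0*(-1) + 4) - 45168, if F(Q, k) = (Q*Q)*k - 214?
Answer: 12218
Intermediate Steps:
F(Q, k) = -214 + k*Q**2 (F(Q, k) = Q**2*k - 214 = k*Q**2 - 214 = -214 + k*Q**2)
F(120, 0*(-1) + 4) - 45168 = (-214 + (0*(-1) + 4)*120**2) - 45168 = (-214 + (0 + 4)*14400) - 45168 = (-214 + 4*14400) - 45168 = (-214 + 57600) - 45168 = 57386 - 45168 = 12218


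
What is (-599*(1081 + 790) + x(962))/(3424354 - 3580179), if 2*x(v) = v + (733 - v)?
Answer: 89629/12466 ≈ 7.1899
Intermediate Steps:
x(v) = 733/2 (x(v) = (v + (733 - v))/2 = (½)*733 = 733/2)
(-599*(1081 + 790) + x(962))/(3424354 - 3580179) = (-599*(1081 + 790) + 733/2)/(3424354 - 3580179) = (-599*1871 + 733/2)/(-155825) = (-1120729 + 733/2)*(-1/155825) = -2240725/2*(-1/155825) = 89629/12466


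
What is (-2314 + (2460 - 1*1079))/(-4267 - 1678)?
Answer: 933/5945 ≈ 0.15694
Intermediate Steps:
(-2314 + (2460 - 1*1079))/(-4267 - 1678) = (-2314 + (2460 - 1079))/(-5945) = (-2314 + 1381)*(-1/5945) = -933*(-1/5945) = 933/5945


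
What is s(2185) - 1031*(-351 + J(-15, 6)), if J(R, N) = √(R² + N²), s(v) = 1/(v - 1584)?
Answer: 217490482/601 - 3093*√29 ≈ 3.4522e+5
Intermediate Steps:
s(v) = 1/(-1584 + v)
J(R, N) = √(N² + R²)
s(2185) - 1031*(-351 + J(-15, 6)) = 1/(-1584 + 2185) - 1031*(-351 + √(6² + (-15)²)) = 1/601 - 1031*(-351 + √(36 + 225)) = 1/601 - 1031*(-351 + √261) = 1/601 - 1031*(-351 + 3*√29) = 1/601 + (361881 - 3093*√29) = 217490482/601 - 3093*√29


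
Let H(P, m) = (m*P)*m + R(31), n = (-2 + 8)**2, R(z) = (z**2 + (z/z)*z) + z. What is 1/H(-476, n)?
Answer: -1/615873 ≈ -1.6237e-6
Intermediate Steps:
R(z) = z**2 + 2*z (R(z) = (z**2 + 1*z) + z = (z**2 + z) + z = (z + z**2) + z = z**2 + 2*z)
n = 36 (n = 6**2 = 36)
H(P, m) = 1023 + P*m**2 (H(P, m) = (m*P)*m + 31*(2 + 31) = (P*m)*m + 31*33 = P*m**2 + 1023 = 1023 + P*m**2)
1/H(-476, n) = 1/(1023 - 476*36**2) = 1/(1023 - 476*1296) = 1/(1023 - 616896) = 1/(-615873) = -1/615873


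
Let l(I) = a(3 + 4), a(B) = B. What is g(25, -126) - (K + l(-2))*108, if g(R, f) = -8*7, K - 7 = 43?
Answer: -6212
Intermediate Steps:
K = 50 (K = 7 + 43 = 50)
l(I) = 7 (l(I) = 3 + 4 = 7)
g(R, f) = -56
g(25, -126) - (K + l(-2))*108 = -56 - (50 + 7)*108 = -56 - 57*108 = -56 - 1*6156 = -56 - 6156 = -6212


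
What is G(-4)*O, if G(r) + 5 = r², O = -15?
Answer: -165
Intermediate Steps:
G(r) = -5 + r²
G(-4)*O = (-5 + (-4)²)*(-15) = (-5 + 16)*(-15) = 11*(-15) = -165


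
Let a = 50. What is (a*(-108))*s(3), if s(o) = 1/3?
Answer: -1800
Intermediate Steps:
s(o) = 1/3
(a*(-108))*s(3) = (50*(-108))*(1/3) = -5400*1/3 = -1800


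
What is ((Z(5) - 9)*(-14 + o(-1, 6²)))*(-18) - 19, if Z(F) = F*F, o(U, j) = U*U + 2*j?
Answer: -17011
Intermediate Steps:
o(U, j) = U² + 2*j
Z(F) = F²
((Z(5) - 9)*(-14 + o(-1, 6²)))*(-18) - 19 = ((5² - 9)*(-14 + ((-1)² + 2*6²)))*(-18) - 19 = ((25 - 9)*(-14 + (1 + 2*36)))*(-18) - 19 = (16*(-14 + (1 + 72)))*(-18) - 19 = (16*(-14 + 73))*(-18) - 19 = (16*59)*(-18) - 19 = 944*(-18) - 19 = -16992 - 19 = -17011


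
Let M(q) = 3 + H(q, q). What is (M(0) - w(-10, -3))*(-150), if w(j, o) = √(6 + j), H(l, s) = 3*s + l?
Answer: -450 + 300*I ≈ -450.0 + 300.0*I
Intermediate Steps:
H(l, s) = l + 3*s
M(q) = 3 + 4*q (M(q) = 3 + (q + 3*q) = 3 + 4*q)
(M(0) - w(-10, -3))*(-150) = ((3 + 4*0) - √(6 - 10))*(-150) = ((3 + 0) - √(-4))*(-150) = (3 - 2*I)*(-150) = -450 + 300*I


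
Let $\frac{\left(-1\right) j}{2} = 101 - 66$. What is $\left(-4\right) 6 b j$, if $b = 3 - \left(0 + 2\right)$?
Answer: $1680$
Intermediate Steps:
$b = 1$ ($b = 3 - 2 = 1$)
$j = -70$ ($j = - 2 \left(101 - 66\right) = \left(-2\right) 35 = -70$)
$\left(-4\right) 6 b j = \left(-4\right) 6 \cdot 1 \left(-70\right) = \left(-24\right) 1 \left(-70\right) = \left(-24\right) \left(-70\right) = 1680$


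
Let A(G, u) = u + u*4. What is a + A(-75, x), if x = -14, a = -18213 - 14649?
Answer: -32932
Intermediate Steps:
a = -32862
A(G, u) = 5*u (A(G, u) = u + 4*u = 5*u)
a + A(-75, x) = -32862 + 5*(-14) = -32862 - 70 = -32932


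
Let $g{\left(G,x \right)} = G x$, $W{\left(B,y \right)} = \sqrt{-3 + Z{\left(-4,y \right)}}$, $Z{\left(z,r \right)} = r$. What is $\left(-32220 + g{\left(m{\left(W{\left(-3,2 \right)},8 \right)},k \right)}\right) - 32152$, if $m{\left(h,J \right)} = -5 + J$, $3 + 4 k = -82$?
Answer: $- \frac{257743}{4} \approx -64436.0$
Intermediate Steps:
$k = - \frac{85}{4}$ ($k = - \frac{3}{4} + \frac{1}{4} \left(-82\right) = - \frac{3}{4} - \frac{41}{2} = - \frac{85}{4} \approx -21.25$)
$W{\left(B,y \right)} = \sqrt{-3 + y}$
$\left(-32220 + g{\left(m{\left(W{\left(-3,2 \right)},8 \right)},k \right)}\right) - 32152 = \left(-32220 + \left(-5 + 8\right) \left(- \frac{85}{4}\right)\right) - 32152 = \left(-32220 + 3 \left(- \frac{85}{4}\right)\right) - 32152 = \left(-32220 - \frac{255}{4}\right) - 32152 = - \frac{129135}{4} - 32152 = - \frac{257743}{4}$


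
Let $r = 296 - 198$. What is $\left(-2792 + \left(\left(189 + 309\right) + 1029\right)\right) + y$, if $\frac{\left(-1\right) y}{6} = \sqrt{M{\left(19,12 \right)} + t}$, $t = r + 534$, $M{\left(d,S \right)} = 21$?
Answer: $-1265 - 6 \sqrt{653} \approx -1418.3$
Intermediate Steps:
$r = 98$
$t = 632$ ($t = 98 + 534 = 632$)
$y = - 6 \sqrt{653}$ ($y = - 6 \sqrt{21 + 632} = - 6 \sqrt{653} \approx -153.32$)
$\left(-2792 + \left(\left(189 + 309\right) + 1029\right)\right) + y = \left(-2792 + \left(\left(189 + 309\right) + 1029\right)\right) - 6 \sqrt{653} = \left(-2792 + \left(498 + 1029\right)\right) - 6 \sqrt{653} = \left(-2792 + 1527\right) - 6 \sqrt{653} = -1265 - 6 \sqrt{653}$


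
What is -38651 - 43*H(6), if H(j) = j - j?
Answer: -38651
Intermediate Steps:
H(j) = 0
-38651 - 43*H(6) = -38651 - 43*0 = -38651 - 1*0 = -38651 + 0 = -38651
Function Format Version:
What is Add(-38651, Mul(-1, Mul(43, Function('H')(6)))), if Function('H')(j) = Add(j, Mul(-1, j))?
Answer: -38651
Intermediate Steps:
Function('H')(j) = 0
Add(-38651, Mul(-1, Mul(43, Function('H')(6)))) = Add(-38651, Mul(-1, Mul(43, 0))) = Add(-38651, Mul(-1, 0)) = Add(-38651, 0) = -38651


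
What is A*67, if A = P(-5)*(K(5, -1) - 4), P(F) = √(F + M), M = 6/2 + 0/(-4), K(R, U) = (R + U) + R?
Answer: 335*I*√2 ≈ 473.76*I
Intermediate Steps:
K(R, U) = U + 2*R
M = 3 (M = 6*(½) + 0*(-¼) = 3 + 0 = 3)
P(F) = √(3 + F) (P(F) = √(F + 3) = √(3 + F))
A = 5*I*√2 (A = √(3 - 5)*((-1 + 2*5) - 4) = √(-2)*((-1 + 10) - 4) = (I*√2)*(9 - 4) = (I*√2)*5 = 5*I*√2 ≈ 7.0711*I)
A*67 = (5*I*√2)*67 = 335*I*√2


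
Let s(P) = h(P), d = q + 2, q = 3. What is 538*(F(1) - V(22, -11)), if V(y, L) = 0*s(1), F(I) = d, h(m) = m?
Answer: 2690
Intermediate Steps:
d = 5 (d = 3 + 2 = 5)
s(P) = P
F(I) = 5
V(y, L) = 0 (V(y, L) = 0*1 = 0)
538*(F(1) - V(22, -11)) = 538*(5 - 1*0) = 538*(5 + 0) = 538*5 = 2690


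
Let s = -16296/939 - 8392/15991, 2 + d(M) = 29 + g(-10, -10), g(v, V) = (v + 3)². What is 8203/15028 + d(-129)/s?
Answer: -11977102775/3232819314 ≈ -3.7048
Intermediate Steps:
g(v, V) = (3 + v)²
d(M) = 76 (d(M) = -2 + (29 + (3 - 10)²) = -2 + (29 + (-7)²) = -2 + (29 + 49) = -2 + 78 = 76)
s = -89489808/5005183 (s = -16296*1/939 - 8392*1/15991 = -5432/313 - 8392/15991 = -89489808/5005183 ≈ -17.879)
8203/15028 + d(-129)/s = 8203/15028 + 76/(-89489808/5005183) = 8203*(1/15028) + 76*(-5005183/89489808) = 631/1156 - 95098477/22372452 = -11977102775/3232819314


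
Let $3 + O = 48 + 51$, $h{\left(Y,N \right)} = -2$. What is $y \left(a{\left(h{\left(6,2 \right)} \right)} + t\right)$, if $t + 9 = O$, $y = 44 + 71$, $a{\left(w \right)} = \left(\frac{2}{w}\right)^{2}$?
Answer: $10120$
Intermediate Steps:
$O = 96$ ($O = -3 + \left(48 + 51\right) = -3 + 99 = 96$)
$a{\left(w \right)} = \frac{4}{w^{2}}$
$y = 115$
$t = 87$ ($t = -9 + 96 = 87$)
$y \left(a{\left(h{\left(6,2 \right)} \right)} + t\right) = 115 \left(\frac{4}{4} + 87\right) = 115 \left(4 \cdot \frac{1}{4} + 87\right) = 115 \left(1 + 87\right) = 115 \cdot 88 = 10120$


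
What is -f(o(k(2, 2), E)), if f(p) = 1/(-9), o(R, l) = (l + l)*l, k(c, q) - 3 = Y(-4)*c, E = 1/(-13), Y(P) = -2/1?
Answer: 1/9 ≈ 0.11111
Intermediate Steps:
Y(P) = -2 (Y(P) = -2*1 = -2)
E = -1/13 ≈ -0.076923
k(c, q) = 3 - 2*c
o(R, l) = 2*l**2 (o(R, l) = (2*l)*l = 2*l**2)
f(p) = -1/9
-f(o(k(2, 2), E)) = -1*(-1/9) = 1/9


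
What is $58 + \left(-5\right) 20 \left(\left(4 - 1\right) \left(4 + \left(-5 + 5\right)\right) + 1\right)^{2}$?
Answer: $-16842$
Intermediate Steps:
$58 + \left(-5\right) 20 \left(\left(4 - 1\right) \left(4 + \left(-5 + 5\right)\right) + 1\right)^{2} = 58 - 100 \left(\left(4 - 1\right) \left(4 + 0\right) + 1\right)^{2} = 58 - 100 \left(3 \cdot 4 + 1\right)^{2} = 58 - 100 \left(12 + 1\right)^{2} = 58 - 100 \cdot 13^{2} = 58 - 16900 = -16842$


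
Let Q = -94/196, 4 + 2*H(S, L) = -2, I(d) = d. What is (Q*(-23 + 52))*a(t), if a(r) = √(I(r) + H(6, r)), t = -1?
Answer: -1363*I/49 ≈ -27.816*I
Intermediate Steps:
H(S, L) = -3 (H(S, L) = -2 + (½)*(-2) = -2 - 1 = -3)
a(r) = √(-3 + r) (a(r) = √(r - 3) = √(-3 + r))
Q = -47/98 (Q = -94*1/196 = -47/98 ≈ -0.47959)
(Q*(-23 + 52))*a(t) = (-47*(-23 + 52)/98)*√(-3 - 1) = (-47/98*29)*√(-4) = -1363*I/49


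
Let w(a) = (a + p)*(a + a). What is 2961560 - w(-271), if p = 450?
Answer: 3058578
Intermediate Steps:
w(a) = 2*a*(450 + a) (w(a) = (a + 450)*(a + a) = (450 + a)*(2*a) = 2*a*(450 + a))
2961560 - w(-271) = 2961560 - 2*(-271)*(450 - 271) = 2961560 - 2*(-271)*179 = 2961560 - 1*(-97018) = 2961560 + 97018 = 3058578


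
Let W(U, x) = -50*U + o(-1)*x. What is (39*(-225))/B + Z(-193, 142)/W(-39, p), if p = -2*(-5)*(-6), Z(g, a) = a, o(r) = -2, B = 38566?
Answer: -6343939/39915810 ≈ -0.15893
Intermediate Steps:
p = -60 (p = 10*(-6) = -60)
W(U, x) = -50*U - 2*x
(39*(-225))/B + Z(-193, 142)/W(-39, p) = (39*(-225))/38566 + 142/(-50*(-39) - 2*(-60)) = -8775*1/38566 + 142/(1950 + 120) = -8775/38566 + 142/2070 = -8775/38566 + 142*(1/2070) = -8775/38566 + 71/1035 = -6343939/39915810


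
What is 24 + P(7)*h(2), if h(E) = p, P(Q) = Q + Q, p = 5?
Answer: 94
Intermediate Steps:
P(Q) = 2*Q
h(E) = 5
24 + P(7)*h(2) = 24 + (2*7)*5 = 24 + 14*5 = 24 + 70 = 94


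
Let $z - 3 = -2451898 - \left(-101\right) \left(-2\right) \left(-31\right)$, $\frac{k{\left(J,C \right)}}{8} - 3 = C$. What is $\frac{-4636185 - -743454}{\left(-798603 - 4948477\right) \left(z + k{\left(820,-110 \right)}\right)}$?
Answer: $- \frac{3892731}{14060168002120} \approx -2.7686 \cdot 10^{-7}$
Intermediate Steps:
$k{\left(J,C \right)} = 24 + 8 C$
$z = -2445633$ ($z = 3 - \left(2451898 + \left(-101\right) \left(-2\right) \left(-31\right)\right) = 3 - \left(2451898 + 202 \left(-31\right)\right) = 3 - 2445636 = -2445633$)
$\frac{-4636185 - -743454}{\left(-798603 - 4948477\right) \left(z + k{\left(820,-110 \right)}\right)} = \frac{-4636185 - -743454}{\left(-798603 - 4948477\right) \left(-2445633 + \left(24 + 8 \left(-110\right)\right)\right)} = \frac{-4636185 + 743454}{\left(-5747080\right) \left(-2445633 + \left(24 - 880\right)\right)} = - \frac{3892731}{\left(-5747080\right) \left(-2445633 - 856\right)} = - \frac{3892731}{\left(-5747080\right) \left(-2446489\right)} = - \frac{3892731}{14060168002120}$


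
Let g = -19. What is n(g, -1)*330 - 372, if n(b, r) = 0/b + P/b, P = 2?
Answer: -7728/19 ≈ -406.74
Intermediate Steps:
n(b, r) = 2/b (n(b, r) = 0/b + 2/b = 0 + 2/b = 2/b)
n(g, -1)*330 - 372 = (2/(-19))*330 - 372 = (2*(-1/19))*330 - 372 = -2/19*330 - 372 = -660/19 - 372 = -7728/19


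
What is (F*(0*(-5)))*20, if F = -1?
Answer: 0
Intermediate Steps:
(F*(0*(-5)))*20 = -0*(-5)*20 = -1*0*20 = 0*20 = 0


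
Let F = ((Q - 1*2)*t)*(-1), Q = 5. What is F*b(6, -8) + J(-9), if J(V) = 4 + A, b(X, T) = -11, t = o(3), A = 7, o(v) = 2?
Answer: 77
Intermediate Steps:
t = 2
J(V) = 11 (J(V) = 4 + 7 = 11)
F = -6 (F = ((5 - 1*2)*2)*(-1) = ((5 - 2)*2)*(-1) = (3*2)*(-1) = 6*(-1) = -6)
F*b(6, -8) + J(-9) = -6*(-11) + 11 = 66 + 11 = 77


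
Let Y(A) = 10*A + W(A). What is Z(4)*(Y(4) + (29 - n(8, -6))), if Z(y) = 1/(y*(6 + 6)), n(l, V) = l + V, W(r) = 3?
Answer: 35/24 ≈ 1.4583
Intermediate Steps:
Y(A) = 3 + 10*A (Y(A) = 10*A + 3 = 3 + 10*A)
n(l, V) = V + l
Z(y) = 1/(12*y) (Z(y) = 1/(y*12) = 1/(12*y))
Z(4)*(Y(4) + (29 - n(8, -6))) = ((1/12)/4)*((3 + 10*4) + (29 - (-6 + 8))) = ((1/12)*(¼))*((3 + 40) + (29 - 1*2)) = (43 + (29 - 2))/48 = (43 + 27)/48 = (1/48)*70 = 35/24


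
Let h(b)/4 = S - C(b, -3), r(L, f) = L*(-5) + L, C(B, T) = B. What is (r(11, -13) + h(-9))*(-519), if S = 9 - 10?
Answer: 6228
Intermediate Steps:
r(L, f) = -4*L (r(L, f) = -5*L + L = -4*L)
S = -1
h(b) = -4 - 4*b (h(b) = 4*(-1 - b) = -4 - 4*b)
(r(11, -13) + h(-9))*(-519) = (-4*11 + (-4 - 4*(-9)))*(-519) = (-44 + (-4 + 36))*(-519) = (-44 + 32)*(-519) = -12*(-519) = 6228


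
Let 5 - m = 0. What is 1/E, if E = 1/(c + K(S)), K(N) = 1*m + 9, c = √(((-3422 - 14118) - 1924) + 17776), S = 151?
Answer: 14 + 2*I*√422 ≈ 14.0 + 41.085*I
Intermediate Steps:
m = 5 (m = 5 - 1*0 = 5 + 0 = 5)
c = 2*I*√422 (c = √((-17540 - 1924) + 17776) = √(-19464 + 17776) = √(-1688) = 2*I*√422 ≈ 41.085*I)
K(N) = 14 (K(N) = 1*5 + 9 = 5 + 9 = 14)
E = 1/(14 + 2*I*√422) (E = 1/(2*I*√422 + 14) = 1/(14 + 2*I*√422) ≈ 0.007431 - 0.021807*I)
1/E = 1/(7/942 - I*√422/942)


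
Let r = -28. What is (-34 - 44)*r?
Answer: 2184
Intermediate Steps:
(-34 - 44)*r = (-34 - 44)*(-28) = -78*(-28) = 2184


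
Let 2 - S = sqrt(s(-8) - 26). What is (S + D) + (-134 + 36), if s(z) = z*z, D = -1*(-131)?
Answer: 35 - sqrt(38) ≈ 28.836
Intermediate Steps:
D = 131
s(z) = z**2
S = 2 - sqrt(38) (S = 2 - sqrt((-8)**2 - 26) = 2 - sqrt(64 - 26) = 2 - sqrt(38) ≈ -4.1644)
(S + D) + (-134 + 36) = ((2 - sqrt(38)) + 131) + (-134 + 36) = (133 - sqrt(38)) - 98 = 35 - sqrt(38)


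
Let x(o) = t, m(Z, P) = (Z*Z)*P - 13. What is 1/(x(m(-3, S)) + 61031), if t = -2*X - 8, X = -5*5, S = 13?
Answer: 1/61073 ≈ 1.6374e-5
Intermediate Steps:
X = -25
t = 42 (t = -2*(-25) - 8 = 50 - 8 = 42)
m(Z, P) = -13 + P*Z**2 (m(Z, P) = Z**2*P - 13 = P*Z**2 - 13 = -13 + P*Z**2)
x(o) = 42
1/(x(m(-3, S)) + 61031) = 1/(42 + 61031) = 1/61073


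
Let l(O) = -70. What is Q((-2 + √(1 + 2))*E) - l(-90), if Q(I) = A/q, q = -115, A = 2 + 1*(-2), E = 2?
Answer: 70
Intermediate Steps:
A = 0 (A = 2 - 2 = 0)
Q(I) = 0 (Q(I) = 0/(-115) = 0*(-1/115) = 0)
Q((-2 + √(1 + 2))*E) - l(-90) = 0 - 1*(-70) = 0 + 70 = 70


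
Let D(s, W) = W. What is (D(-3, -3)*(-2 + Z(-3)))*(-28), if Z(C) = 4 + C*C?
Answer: 924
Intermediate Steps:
Z(C) = 4 + C²
(D(-3, -3)*(-2 + Z(-3)))*(-28) = -3*(-2 + (4 + (-3)²))*(-28) = -3*(-2 + (4 + 9))*(-28) = -3*(-2 + 13)*(-28) = -3*11*(-28) = -33*(-28) = 924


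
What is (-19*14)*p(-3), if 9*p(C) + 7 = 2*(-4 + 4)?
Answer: 1862/9 ≈ 206.89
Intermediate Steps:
p(C) = -7/9 (p(C) = -7/9 + (2*(-4 + 4))/9 = -7/9 + (2*0)/9 = -7/9 + (⅑)*0 = -7/9 + 0 = -7/9)
(-19*14)*p(-3) = -19*14*(-7/9) = -266*(-7/9) = 1862/9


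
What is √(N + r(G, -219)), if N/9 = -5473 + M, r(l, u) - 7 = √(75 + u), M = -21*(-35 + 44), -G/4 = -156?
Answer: √(-50951 + 12*I) ≈ 0.027 + 225.72*I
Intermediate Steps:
G = 624 (G = -4*(-156) = 624)
M = -189 (M = -21*9 = -189)
r(l, u) = 7 + √(75 + u)
N = -50958 (N = 9*(-5473 - 189) = 9*(-5662) = -50958)
√(N + r(G, -219)) = √(-50958 + (7 + √(75 - 219))) = √(-50958 + (7 + √(-144))) = √(-50958 + (7 + 12*I)) = √(-50951 + 12*I)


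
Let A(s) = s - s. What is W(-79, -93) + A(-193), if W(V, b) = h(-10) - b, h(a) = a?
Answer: 83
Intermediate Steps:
A(s) = 0
W(V, b) = -10 - b
W(-79, -93) + A(-193) = (-10 - 1*(-93)) + 0 = (-10 + 93) + 0 = 83 + 0 = 83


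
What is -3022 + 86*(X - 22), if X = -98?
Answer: -13342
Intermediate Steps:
-3022 + 86*(X - 22) = -3022 + 86*(-98 - 22) = -3022 + 86*(-120) = -3022 - 10320 = -13342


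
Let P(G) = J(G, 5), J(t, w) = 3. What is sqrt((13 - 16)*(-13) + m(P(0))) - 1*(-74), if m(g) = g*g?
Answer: 74 + 4*sqrt(3) ≈ 80.928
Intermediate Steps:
P(G) = 3
m(g) = g**2
sqrt((13 - 16)*(-13) + m(P(0))) - 1*(-74) = sqrt((13 - 16)*(-13) + 3**2) - 1*(-74) = sqrt(-3*(-13) + 9) + 74 = sqrt(39 + 9) + 74 = sqrt(48) + 74 = 4*sqrt(3) + 74 = 74 + 4*sqrt(3)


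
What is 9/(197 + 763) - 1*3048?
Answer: -975357/320 ≈ -3048.0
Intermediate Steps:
9/(197 + 763) - 1*3048 = 9/960 - 3048 = 9*(1/960) - 3048 = 3/320 - 3048 = -975357/320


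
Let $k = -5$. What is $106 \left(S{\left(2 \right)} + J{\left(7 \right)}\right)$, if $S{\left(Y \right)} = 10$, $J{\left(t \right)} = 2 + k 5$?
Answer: $-1378$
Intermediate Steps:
$J{\left(t \right)} = -23$ ($J{\left(t \right)} = 2 - 25 = -23$)
$106 \left(S{\left(2 \right)} + J{\left(7 \right)}\right) = 106 \left(10 - 23\right) = 106 \left(-13\right) = -1378$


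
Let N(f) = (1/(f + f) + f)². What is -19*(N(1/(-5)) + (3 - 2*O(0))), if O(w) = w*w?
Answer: -19551/100 ≈ -195.51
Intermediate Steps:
O(w) = w²
N(f) = (f + 1/(2*f))² (N(f) = (1/(2*f) + f)² = (f + 1/(2*f))²)
-19*(N(1/(-5)) + (3 - 2*O(0))) = -19*((1 + 2*(1/(-5))²)²/(4*(1/(-5))²) + (3 - 2*0²)) = -19*((1 + 2*(-⅕)²)²/(4*(-⅕)²) + (3 - 2*0)) = -19*((¼)*25*(1 + 2*(1/25))² + (3 + 0)) = -19*((¼)*25*(1 + 2/25)² + 3) = -19*((¼)*25*(27/25)² + 3) = -19*((¼)*25*(729/625) + 3) = -19*(729/100 + 3) = -19*1029/100 = -19551/100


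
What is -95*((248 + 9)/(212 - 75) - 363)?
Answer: 4700030/137 ≈ 34307.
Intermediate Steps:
-95*((248 + 9)/(212 - 75) - 363) = -95*(257/137 - 363) = -95*(-49474/137) = 4700030/137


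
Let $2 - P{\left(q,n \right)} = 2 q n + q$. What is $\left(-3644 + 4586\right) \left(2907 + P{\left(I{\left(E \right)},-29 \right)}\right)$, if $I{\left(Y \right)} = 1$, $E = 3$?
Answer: $2793972$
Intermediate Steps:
$P{\left(q,n \right)} = 2 - q - 2 n q$ ($P{\left(q,n \right)} = 2 - \left(2 q n + q\right) = 2 - \left(2 n q + q\right) = 2 - \left(q + 2 n q\right) = 2 - q - 2 n q$)
$\left(-3644 + 4586\right) \left(2907 + P{\left(I{\left(E \right)},-29 \right)}\right) = \left(-3644 + 4586\right) \left(2907 - \left(-1 - 58\right)\right) = 942 \left(2907 + \left(2 - 1 + 58\right)\right) = 942 \left(2907 + 59\right) = 942 \cdot 2966 = 2793972$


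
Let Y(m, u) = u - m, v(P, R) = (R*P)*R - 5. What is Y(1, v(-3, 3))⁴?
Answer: 1185921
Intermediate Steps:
v(P, R) = -5 + P*R² (v(P, R) = (P*R)*R - 5 = P*R² - 5 = -5 + P*R²)
Y(1, v(-3, 3))⁴ = ((-5 - 3*3²) - 1*1)⁴ = ((-5 - 3*9) - 1)⁴ = ((-5 - 27) - 1)⁴ = (-32 - 1)⁴ = (-33)⁴ = 1185921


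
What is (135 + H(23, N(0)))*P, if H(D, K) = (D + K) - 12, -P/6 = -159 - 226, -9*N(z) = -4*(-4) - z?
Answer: 999460/3 ≈ 3.3315e+5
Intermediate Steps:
N(z) = -16/9 + z/9 (N(z) = -(-4*(-4) - z)/9 = -(16 - z)/9 = -16/9 + z/9)
P = 2310 (P = -6*(-159 - 226) = -6*(-385) = 2310)
H(D, K) = -12 + D + K
(135 + H(23, N(0)))*P = (135 + (-12 + 23 + (-16/9 + (⅑)*0)))*2310 = (135 + (-12 + 23 + (-16/9 + 0)))*2310 = (135 + (-12 + 23 - 16/9))*2310 = (135 + 83/9)*2310 = (1298/9)*2310 = 999460/3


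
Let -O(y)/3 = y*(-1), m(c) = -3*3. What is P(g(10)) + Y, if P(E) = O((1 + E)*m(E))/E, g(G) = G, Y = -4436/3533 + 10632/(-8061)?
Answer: -3063876627/94931710 ≈ -32.275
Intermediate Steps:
m(c) = -9
Y = -24440484/9493171 (Y = -4436*1/3533 + 10632*(-1/8061) = -4436/3533 - 3544/2687 = -24440484/9493171 ≈ -2.5745)
O(y) = 3*y (O(y) = -3*y*(-1) = -(-3)*y = 3*y)
P(E) = (-27 - 27*E)/E (P(E) = (3*((1 + E)*(-9)))/E = (3*(-9 - 9*E))/E = (-27 - 27*E)/E)
P(g(10)) + Y = (-27 - 27/10) - 24440484/9493171 = -297/10 - 24440484/9493171 = -3063876627/94931710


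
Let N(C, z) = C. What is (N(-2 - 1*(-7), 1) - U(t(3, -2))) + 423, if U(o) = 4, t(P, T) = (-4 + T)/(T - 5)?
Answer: 424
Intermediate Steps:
t(P, T) = (-4 + T)/(-5 + T)
(N(-2 - 1*(-7), 1) - U(t(3, -2))) + 423 = ((-2 - 1*(-7)) - 1*4) + 423 = ((-2 + 7) - 4) + 423 = (5 - 4) + 423 = 1 + 423 = 424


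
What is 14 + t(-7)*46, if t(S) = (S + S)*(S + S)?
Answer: 9030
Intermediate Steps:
t(S) = 4*S² (t(S) = (2*S)*(2*S) = 4*S²)
14 + t(-7)*46 = 14 + (4*(-7)²)*46 = 14 + (4*49)*46 = 14 + 196*46 = 14 + 9016 = 9030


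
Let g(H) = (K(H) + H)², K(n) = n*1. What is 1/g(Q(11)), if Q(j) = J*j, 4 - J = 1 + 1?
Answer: 1/1936 ≈ 0.00051653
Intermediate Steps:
K(n) = n
J = 2 (J = 4 - (1 + 1) = 4 - 1*2 = 4 - 2 = 2)
Q(j) = 2*j
g(H) = 4*H² (g(H) = (H + H)² = (2*H)² = 4*H²)
1/g(Q(11)) = 1/(4*(2*11)²) = 1/(4*22²) = 1/(4*484) = 1/1936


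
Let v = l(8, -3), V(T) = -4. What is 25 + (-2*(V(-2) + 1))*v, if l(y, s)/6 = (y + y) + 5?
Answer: 781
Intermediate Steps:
l(y, s) = 30 + 12*y (l(y, s) = 6*((y + y) + 5) = 6*(2*y + 5) = 6*(5 + 2*y) = 30 + 12*y)
v = 126 (v = 30 + 12*8 = 30 + 96 = 126)
25 + (-2*(V(-2) + 1))*v = 25 - 2*(-4 + 1)*126 = 25 - 2*(-3)*126 = 25 + 6*126 = 25 + 756 = 781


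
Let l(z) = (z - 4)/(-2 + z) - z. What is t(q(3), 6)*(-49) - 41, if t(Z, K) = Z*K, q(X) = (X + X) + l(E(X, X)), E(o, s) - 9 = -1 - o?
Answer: -433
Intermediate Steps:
E(o, s) = 8 - o (E(o, s) = 9 + (-1 - o) = 8 - o)
l(z) = -z + (-4 + z)/(-2 + z) (l(z) = (-4 + z)/(-2 + z) - z = -z + (-4 + z)/(-2 + z))
q(X) = 2*X + (20 - (8 - X)² - 3*X)/(6 - X) (q(X) = (X + X) + (-4 - (8 - X)² + 3*(8 - X))/(-2 + (8 - X)) = 2*X + (-4 - (8 - X)² + (24 - 3*X))/(6 - X) = 2*X + (20 - (8 - X)² - 3*X)/(6 - X))
t(Z, K) = K*Z
t(q(3), 6)*(-49) - 41 = (6*((44 - 25*3 + 3*3²)/(-6 + 3)))*(-49) - 41 = (6*((44 - 75 + 3*9)/(-3)))*(-49) - 41 = (6*(-(44 - 75 + 27)/3))*(-49) - 41 = (6*(-⅓*(-4)))*(-49) - 41 = (6*(4/3))*(-49) - 41 = 8*(-49) - 41 = -392 - 41 = -433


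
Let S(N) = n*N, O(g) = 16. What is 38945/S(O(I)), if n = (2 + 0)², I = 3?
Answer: 38945/64 ≈ 608.52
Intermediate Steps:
n = 4 (n = 2² = 4)
S(N) = 4*N
38945/S(O(I)) = 38945/((4*16)) = 38945/64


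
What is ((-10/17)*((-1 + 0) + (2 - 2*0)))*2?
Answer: -20/17 ≈ -1.1765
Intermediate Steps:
((-10/17)*((-1 + 0) + (2 - 2*0)))*2 = ((-10*1/17)*(-1 + (2 + 0)))*2 = -10*(-1 + 2)/17*2 = -10/17*1*2 = -10/17*2 = -20/17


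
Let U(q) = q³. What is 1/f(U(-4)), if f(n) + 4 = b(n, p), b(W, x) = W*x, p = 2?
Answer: -1/132 ≈ -0.0075758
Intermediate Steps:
f(n) = -4 + 2*n (f(n) = -4 + n*2 = -4 + 2*n)
1/f(U(-4)) = 1/(-4 + 2*(-4)³) = 1/(-4 + 2*(-64)) = 1/(-4 - 128) = 1/(-132) = -1/132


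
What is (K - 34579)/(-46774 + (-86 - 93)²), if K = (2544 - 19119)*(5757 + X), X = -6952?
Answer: -19772546/14733 ≈ -1342.1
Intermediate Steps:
K = 19807125 (K = (2544 - 19119)*(5757 - 6952) = -16575*(-1195) = 19807125)
(K - 34579)/(-46774 + (-86 - 93)²) = (19807125 - 34579)/(-46774 + (-86 - 93)²) = 19772546/(-46774 + (-179)²) = 19772546/(-46774 + 32041) = 19772546/(-14733) = 19772546*(-1/14733) = -19772546/14733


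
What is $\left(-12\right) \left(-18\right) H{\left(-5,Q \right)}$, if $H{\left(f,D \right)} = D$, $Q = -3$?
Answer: $-648$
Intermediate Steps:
$\left(-12\right) \left(-18\right) H{\left(-5,Q \right)} = \left(-12\right) \left(-18\right) \left(-3\right) = 216 \left(-3\right) = -648$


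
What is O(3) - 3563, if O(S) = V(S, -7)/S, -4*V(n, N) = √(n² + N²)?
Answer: -3563 - √58/12 ≈ -3563.6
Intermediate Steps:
V(n, N) = -√(N² + n²)/4 (V(n, N) = -√(n² + N²)/4 = -√(N² + n²)/4)
O(S) = -√(49 + S²)/(4*S) (O(S) = (-√((-7)² + S²)/4)/S = (-√(49 + S²)/4)/S = -√(49 + S²)/(4*S))
O(3) - 3563 = -¼*√(49 + 3²)/3 - 3563 = -¼*⅓*√(49 + 9) - 3563 = -¼*⅓*√58 - 3563 = -√58/12 - 3563 = -3563 - √58/12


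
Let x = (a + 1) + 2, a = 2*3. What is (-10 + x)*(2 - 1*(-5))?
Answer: -7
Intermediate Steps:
a = 6
x = 9 (x = (6 + 1) + 2 = 7 + 2 = 9)
(-10 + x)*(2 - 1*(-5)) = (-10 + 9)*(2 - 1*(-5)) = -(2 + 5) = -1*7 = -7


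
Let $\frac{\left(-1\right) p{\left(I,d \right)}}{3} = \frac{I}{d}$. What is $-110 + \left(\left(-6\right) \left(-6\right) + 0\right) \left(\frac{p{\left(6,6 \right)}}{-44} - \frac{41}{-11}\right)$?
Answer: $\frac{293}{11} \approx 26.636$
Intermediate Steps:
$p{\left(I,d \right)} = - \frac{3 I}{d}$ ($p{\left(I,d \right)} = - 3 \frac{I}{d} = - \frac{3 I}{d}$)
$-110 + \left(\left(-6\right) \left(-6\right) + 0\right) \left(\frac{p{\left(6,6 \right)}}{-44} - \frac{41}{-11}\right) = -110 + \left(\left(-6\right) \left(-6\right) + 0\right) \left(\frac{\left(-3\right) 6 \cdot \frac{1}{6}}{-44} - \frac{41}{-11}\right) = -110 + \left(36 + 0\right) \left(\left(-3\right) 6 \cdot \frac{1}{6} \left(- \frac{1}{44}\right) - - \frac{41}{11}\right) = -110 + 36 \left(\left(-3\right) \left(- \frac{1}{44}\right) + \frac{41}{11}\right) = -110 + 36 \left(\frac{3}{44} + \frac{41}{11}\right) = -110 + 36 \cdot \frac{167}{44} = -110 + \frac{1503}{11} = \frac{293}{11}$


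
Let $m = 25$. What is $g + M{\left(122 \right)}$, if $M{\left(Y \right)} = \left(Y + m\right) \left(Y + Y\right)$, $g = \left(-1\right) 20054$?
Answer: $15814$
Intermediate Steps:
$g = -20054$
$M{\left(Y \right)} = 2 Y \left(25 + Y\right)$ ($M{\left(Y \right)} = \left(Y + 25\right) \left(Y + Y\right) = \left(25 + Y\right) 2 Y = 2 Y \left(25 + Y\right)$)
$g + M{\left(122 \right)} = -20054 + 2 \cdot 122 \left(25 + 122\right) = -20054 + 2 \cdot 122 \cdot 147 = -20054 + 35868 = 15814$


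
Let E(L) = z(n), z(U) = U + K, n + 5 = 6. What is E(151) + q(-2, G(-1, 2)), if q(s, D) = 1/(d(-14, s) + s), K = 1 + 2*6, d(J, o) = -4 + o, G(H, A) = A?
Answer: 111/8 ≈ 13.875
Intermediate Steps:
n = 1 (n = -5 + 6 = 1)
K = 13 (K = 1 + 12 = 13)
q(s, D) = 1/(-4 + 2*s) (q(s, D) = 1/((-4 + s) + s) = 1/(-4 + 2*s))
z(U) = 13 + U (z(U) = U + 13 = 13 + U)
E(L) = 14 (E(L) = 13 + 1 = 14)
E(151) + q(-2, G(-1, 2)) = 14 + 1/(2*(-2 - 2)) = 14 + (½)/(-4) = 14 + (½)*(-¼) = 14 - ⅛ = 111/8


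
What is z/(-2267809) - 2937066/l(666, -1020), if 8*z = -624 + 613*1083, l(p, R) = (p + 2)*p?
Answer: -2232529660733/336307003464 ≈ -6.6384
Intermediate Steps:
l(p, R) = p*(2 + p) (l(p, R) = (2 + p)*p = p*(2 + p))
z = 663255/8 (z = (-624 + 613*1083)/8 = (-624 + 663879)/8 = (⅛)*663255 = 663255/8 ≈ 82907.)
z/(-2267809) - 2937066/l(666, -1020) = (663255/8)/(-2267809) - 2937066*1/(666*(2 + 666)) = (663255/8)*(-1/2267809) - 2937066/(666*668) = -663255/18142472 - 2937066/444888 = -663255/18142472 - 2937066*1/444888 = -663255/18142472 - 489511/74148 = -2232529660733/336307003464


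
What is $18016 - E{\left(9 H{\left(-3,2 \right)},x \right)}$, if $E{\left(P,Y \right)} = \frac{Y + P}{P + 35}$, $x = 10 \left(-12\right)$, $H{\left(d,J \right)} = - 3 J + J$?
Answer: $17860$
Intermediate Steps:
$H{\left(d,J \right)} = - 2 J$
$x = -120$
$E{\left(P,Y \right)} = \frac{P + Y}{35 + P}$
$18016 - E{\left(9 H{\left(-3,2 \right)},x \right)} = 18016 - \frac{9 \left(\left(-2\right) 2\right) - 120}{35 + 9 \left(\left(-2\right) 2\right)} = 18016 - \frac{9 \left(-4\right) - 120}{35 + 9 \left(-4\right)} = 18016 - \frac{-36 - 120}{35 - 36} = 18016 - \frac{1}{-1} \left(-156\right) = 18016 - \left(-1\right) \left(-156\right) = 18016 - 156 = 17860$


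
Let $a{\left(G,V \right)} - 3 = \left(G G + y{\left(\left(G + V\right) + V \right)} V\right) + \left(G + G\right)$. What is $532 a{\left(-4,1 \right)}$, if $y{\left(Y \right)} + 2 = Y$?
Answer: $3724$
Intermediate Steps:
$y{\left(Y \right)} = -2 + Y$
$a{\left(G,V \right)} = 3 + G^{2} + 2 G + V \left(-2 + G + 2 V\right)$ ($a{\left(G,V \right)} = 3 + \left(\left(G G + \left(-2 + \left(\left(G + V\right) + V\right)\right) V\right) + \left(G + G\right)\right) = 3 + \left(\left(G^{2} + \left(-2 + \left(G + 2 V\right)\right) V\right) + 2 G\right) = 3 + \left(\left(G^{2} + \left(-2 + G + 2 V\right) V\right) + 2 G\right) = 3 + \left(\left(G^{2} + V \left(-2 + G + 2 V\right)\right) + 2 G\right) = 3 + \left(G^{2} + 2 G + V \left(-2 + G + 2 V\right)\right) = 3 + G^{2} + 2 G + V \left(-2 + G + 2 V\right)$)
$532 a{\left(-4,1 \right)} = 532 \left(3 + \left(-4\right)^{2} + 2 \left(-4\right) + 1 \left(-2 - 4 + 2 \cdot 1\right)\right) = 532 \left(3 + 16 - 8 + 1 \left(-2 - 4 + 2\right)\right) = 532 \left(3 + 16 - 8 + 1 \left(-4\right)\right) = 532 \left(3 + 16 - 8 - 4\right) = 532 \cdot 7 = 3724$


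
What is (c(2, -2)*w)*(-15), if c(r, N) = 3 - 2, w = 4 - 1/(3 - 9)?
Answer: -125/2 ≈ -62.500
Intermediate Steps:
w = 25/6 (w = 4 - 1/(-6) = 4 - 1*(-⅙) = 4 + ⅙ = 25/6 ≈ 4.1667)
c(r, N) = 1
(c(2, -2)*w)*(-15) = (1*(25/6))*(-15) = (25/6)*(-15) = -125/2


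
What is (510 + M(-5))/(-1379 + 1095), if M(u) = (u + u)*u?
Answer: -140/71 ≈ -1.9718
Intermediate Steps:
M(u) = 2*u² (M(u) = (2*u)*u = 2*u²)
(510 + M(-5))/(-1379 + 1095) = (510 + 2*(-5)²)/(-1379 + 1095) = (510 + 2*25)/(-284) = -(510 + 50)/284 = -1/284*560 = -140/71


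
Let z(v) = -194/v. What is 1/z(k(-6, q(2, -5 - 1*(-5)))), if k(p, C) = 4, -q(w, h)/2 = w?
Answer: -2/97 ≈ -0.020619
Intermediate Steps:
q(w, h) = -2*w
1/z(k(-6, q(2, -5 - 1*(-5)))) = 1/(-194/4) = 1/(-194*¼) = 1/(-97/2) = -2/97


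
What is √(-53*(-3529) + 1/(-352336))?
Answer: √4019891974291/4636 ≈ 432.48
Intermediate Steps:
√(-53*(-3529) + 1/(-352336)) = √(187037 - 1/352336) = √(65899868431/352336) = √4019891974291/4636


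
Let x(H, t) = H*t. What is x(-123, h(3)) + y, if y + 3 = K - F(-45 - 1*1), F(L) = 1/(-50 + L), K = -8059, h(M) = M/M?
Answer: -785759/96 ≈ -8185.0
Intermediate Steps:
h(M) = 1
y = -773951/96 (y = -3 + (-8059 - 1/(-50 + (-45 - 1*1))) = -3 + (-8059 - 1/(-50 + (-45 - 1))) = -3 + (-8059 - 1/(-50 - 46)) = -3 + (-8059 - 1/(-96)) = -3 + (-8059 - 1*(-1/96)) = -3 + (-8059 + 1/96) = -3 - 773663/96 = -773951/96 ≈ -8062.0)
x(-123, h(3)) + y = -123*1 - 773951/96 = -123 - 773951/96 = -785759/96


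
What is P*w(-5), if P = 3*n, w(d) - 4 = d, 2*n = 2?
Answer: -3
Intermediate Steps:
n = 1 (n = (1/2)*2 = 1)
w(d) = 4 + d
P = 3 (P = 3*1 = 3)
P*w(-5) = 3*(4 - 5) = 3*(-1) = -3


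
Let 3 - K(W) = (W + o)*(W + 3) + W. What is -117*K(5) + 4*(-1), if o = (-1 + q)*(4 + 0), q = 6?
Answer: 23630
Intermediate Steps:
o = 20 (o = (-1 + 6)*(4 + 0) = 5*4 = 20)
K(W) = 3 - W - (3 + W)*(20 + W) (K(W) = 3 - ((W + 20)*(W + 3) + W) = 3 - ((20 + W)*(3 + W) + W) = 3 - ((3 + W)*(20 + W) + W) = 3 - (W + (3 + W)*(20 + W)) = 3 + (-W - (3 + W)*(20 + W)) = 3 - W - (3 + W)*(20 + W))
-117*K(5) + 4*(-1) = -117*(-57 - 1*5² - 24*5) + 4*(-1) = -117*(-57 - 1*25 - 120) - 4 = -117*(-57 - 25 - 120) - 4 = -117*(-202) - 4 = 23634 - 4 = 23630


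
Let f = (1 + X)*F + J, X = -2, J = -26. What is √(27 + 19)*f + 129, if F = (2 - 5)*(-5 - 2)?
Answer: 129 - 47*√46 ≈ -189.77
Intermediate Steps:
F = 21 (F = -3*(-7) = 21)
f = -47 (f = (1 - 2)*21 - 26 = -1*21 - 26 = -21 - 26 = -47)
√(27 + 19)*f + 129 = √(27 + 19)*(-47) + 129 = √46*(-47) + 129 = -47*√46 + 129 = 129 - 47*√46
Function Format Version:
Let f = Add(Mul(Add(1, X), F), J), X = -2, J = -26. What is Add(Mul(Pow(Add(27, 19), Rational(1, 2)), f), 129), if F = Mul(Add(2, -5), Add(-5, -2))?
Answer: Add(129, Mul(-47, Pow(46, Rational(1, 2)))) ≈ -189.77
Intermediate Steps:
F = 21 (F = Mul(-3, -7) = 21)
f = -47 (f = Add(Mul(Add(1, -2), 21), -26) = Add(Mul(-1, 21), -26) = Add(-21, -26) = -47)
Add(Mul(Pow(Add(27, 19), Rational(1, 2)), f), 129) = Add(Mul(Pow(Add(27, 19), Rational(1, 2)), -47), 129) = Add(Mul(Pow(46, Rational(1, 2)), -47), 129) = Add(Mul(-47, Pow(46, Rational(1, 2))), 129) = Add(129, Mul(-47, Pow(46, Rational(1, 2))))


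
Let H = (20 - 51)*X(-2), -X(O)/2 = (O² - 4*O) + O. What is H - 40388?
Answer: -39768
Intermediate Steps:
X(O) = -2*O² + 6*O (X(O) = -2*((O² - 4*O) + O) = -2*(O² - 3*O) = -2*O² + 6*O)
H = 620 (H = (20 - 51)*(2*(-2)*(3 - 1*(-2))) = -62*(-2)*(3 + 2) = -62*(-2)*5 = -31*(-20) = 620)
H - 40388 = 620 - 40388 = -39768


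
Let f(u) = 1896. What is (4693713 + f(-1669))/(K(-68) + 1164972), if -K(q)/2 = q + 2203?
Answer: 4695609/1160702 ≈ 4.0455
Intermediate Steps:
K(q) = -4406 - 2*q (K(q) = -2*(q + 2203) = -2*(2203 + q) = -4406 - 2*q)
(4693713 + f(-1669))/(K(-68) + 1164972) = (4693713 + 1896)/((-4406 - 2*(-68)) + 1164972) = 4695609/((-4406 + 136) + 1164972) = 4695609/(-4270 + 1164972) = 4695609/1160702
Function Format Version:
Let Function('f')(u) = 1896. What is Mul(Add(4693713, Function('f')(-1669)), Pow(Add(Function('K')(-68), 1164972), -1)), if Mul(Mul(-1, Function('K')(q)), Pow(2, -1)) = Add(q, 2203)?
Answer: Rational(4695609, 1160702) ≈ 4.0455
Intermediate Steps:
Function('K')(q) = Add(-4406, Mul(-2, q)) (Function('K')(q) = Mul(-2, Add(q, 2203)) = Mul(-2, Add(2203, q)) = Add(-4406, Mul(-2, q)))
Mul(Add(4693713, Function('f')(-1669)), Pow(Add(Function('K')(-68), 1164972), -1)) = Mul(Add(4693713, 1896), Pow(Add(Add(-4406, Mul(-2, -68)), 1164972), -1)) = Mul(4695609, Pow(Add(Add(-4406, 136), 1164972), -1)) = Mul(4695609, Pow(Add(-4270, 1164972), -1)) = Mul(4695609, Pow(1160702, -1)) = Mul(4695609, Rational(1, 1160702)) = Rational(4695609, 1160702)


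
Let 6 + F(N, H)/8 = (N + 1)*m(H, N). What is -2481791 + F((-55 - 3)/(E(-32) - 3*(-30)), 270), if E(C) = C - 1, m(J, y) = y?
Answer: -8063494447/3249 ≈ -2.4818e+6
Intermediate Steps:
E(C) = -1 + C
F(N, H) = -48 + 8*N*(1 + N) (F(N, H) = -48 + 8*((N + 1)*N) = -48 + 8*((1 + N)*N) = -48 + 8*(N*(1 + N)) = -48 + 8*N*(1 + N))
-2481791 + F((-55 - 3)/(E(-32) - 3*(-30)), 270) = -2481791 + (-48 + 8*((-55 - 3)/((-1 - 32) - 3*(-30))) + 8*((-55 - 3)/((-1 - 32) - 3*(-30)))²) = -2481791 + (-48 + 8*(-58/(-33 + 90)) + 8*(-58/(-33 + 90))²) = -2481791 + (-48 + 8*(-58/57) + 8*(-58/57)²) = -2481791 + (-48 - 464/57 + 8*(3364/3249)) = -2481791 + (-48 - 464/57 + 26912/3249) = -2481791 - 155488/3249 = -8063494447/3249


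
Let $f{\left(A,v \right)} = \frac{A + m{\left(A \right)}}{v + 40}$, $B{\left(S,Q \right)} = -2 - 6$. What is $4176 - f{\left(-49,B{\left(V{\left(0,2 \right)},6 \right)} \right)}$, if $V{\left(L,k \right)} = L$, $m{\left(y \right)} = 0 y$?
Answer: $\frac{133681}{32} \approx 4177.5$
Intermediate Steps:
$m{\left(y \right)} = 0$
$B{\left(S,Q \right)} = -8$ ($B{\left(S,Q \right)} = -2 - 6 = -8$)
$f{\left(A,v \right)} = \frac{A}{40 + v}$ ($f{\left(A,v \right)} = \frac{A + 0}{v + 40} = \frac{A}{40 + v}$)
$4176 - f{\left(-49,B{\left(V{\left(0,2 \right)},6 \right)} \right)} = 4176 - - \frac{49}{40 - 8} = 4176 - - \frac{49}{32} = 4176 + \frac{49}{32} = \frac{133681}{32}$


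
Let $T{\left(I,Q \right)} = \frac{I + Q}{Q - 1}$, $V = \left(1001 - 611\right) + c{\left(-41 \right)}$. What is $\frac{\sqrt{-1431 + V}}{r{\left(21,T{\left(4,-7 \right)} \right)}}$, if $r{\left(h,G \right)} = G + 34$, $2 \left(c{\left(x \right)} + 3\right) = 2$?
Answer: $\frac{8 i \sqrt{1043}}{275} \approx 0.93951 i$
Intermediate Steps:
$c{\left(x \right)} = -2$ ($c{\left(x \right)} = -3 + \frac{1}{2} \cdot 2 = -3 + 1 = -2$)
$V = 388$ ($V = \left(1001 - 611\right) - 2 = 390 - 2 = 388$)
$T{\left(I,Q \right)} = \frac{I + Q}{-1 + Q}$
$r{\left(h,G \right)} = 34 + G$
$\frac{\sqrt{-1431 + V}}{r{\left(21,T{\left(4,-7 \right)} \right)}} = \frac{\sqrt{-1431 + 388}}{34 + \frac{4 - 7}{-1 - 7}} = \frac{\sqrt{-1043}}{34 + \frac{1}{-8} \left(-3\right)} = \frac{i \sqrt{1043}}{34 - - \frac{3}{8}} = \frac{i \sqrt{1043}}{34 + \frac{3}{8}} = \frac{i \sqrt{1043}}{\frac{275}{8}} = i \sqrt{1043} \cdot \frac{8}{275} = \frac{8 i \sqrt{1043}}{275}$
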